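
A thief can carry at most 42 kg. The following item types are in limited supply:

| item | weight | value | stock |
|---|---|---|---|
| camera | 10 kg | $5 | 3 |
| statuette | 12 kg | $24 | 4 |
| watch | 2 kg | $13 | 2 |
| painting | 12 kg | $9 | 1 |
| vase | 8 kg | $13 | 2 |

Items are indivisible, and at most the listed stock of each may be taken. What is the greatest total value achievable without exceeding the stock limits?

$98

Top feasible selections:
- 3×statuette + 2×watch: weight 40, value 98
- 2×statuette + 2×watch + 1×vase: weight 36, value 87
- 2×statuette + 1×watch + 2×vase: weight 42, value 87
Best: $98.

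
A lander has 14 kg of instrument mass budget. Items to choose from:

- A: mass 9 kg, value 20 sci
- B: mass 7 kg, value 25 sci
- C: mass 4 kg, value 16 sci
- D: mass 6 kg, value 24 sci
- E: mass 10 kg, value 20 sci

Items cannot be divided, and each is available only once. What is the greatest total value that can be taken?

49 sci

Check high-value combinations within 14 kg:
- B+D: mass 7+6=13, value 25+24=49
- B+C: mass 7+4=11, value 25+16=41
- C+D: mass 4+6=10, value 16+24=40
- A+C: mass 9+4=13, value 20+16=36
- C+E: mass 4+10=14, value 16+20=36
Best: 49 sci.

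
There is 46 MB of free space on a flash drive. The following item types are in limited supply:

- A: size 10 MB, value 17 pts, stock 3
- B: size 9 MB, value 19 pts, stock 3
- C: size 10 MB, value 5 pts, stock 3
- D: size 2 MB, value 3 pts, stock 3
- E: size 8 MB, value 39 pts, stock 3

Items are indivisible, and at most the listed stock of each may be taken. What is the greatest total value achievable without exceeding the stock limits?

Best selections within size 46 and stock limits:
- 2×B + 2×D + 3×E: size 46, value 161
- 2×B + 1×D + 3×E: size 44, value 158
- 1×A + 1×B + 1×D + 3×E: size 45, value 156
Best: 161 pts.

161 pts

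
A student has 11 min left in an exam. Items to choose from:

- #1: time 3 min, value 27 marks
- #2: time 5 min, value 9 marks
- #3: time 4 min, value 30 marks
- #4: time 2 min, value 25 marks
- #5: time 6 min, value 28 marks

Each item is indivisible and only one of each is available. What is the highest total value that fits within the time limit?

This is a 0/1 knapsack; check combinations near the capacity.
- #1+#3+#4: time 3+4+2=9, value 27+30+25=82
- #1+#4+#5: time 3+2+6=11, value 27+25+28=80
- #2+#3+#4: time 5+4+2=11, value 9+30+25=64
Best: 82 marks.

82 marks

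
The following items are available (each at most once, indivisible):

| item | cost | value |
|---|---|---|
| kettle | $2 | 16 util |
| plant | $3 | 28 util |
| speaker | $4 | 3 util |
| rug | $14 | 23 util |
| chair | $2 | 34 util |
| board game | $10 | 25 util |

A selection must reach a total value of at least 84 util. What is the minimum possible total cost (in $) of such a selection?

15

Subsets with value ≥ 84, sorted by total cost:
- plant+chair+board game: cost 15, value 87
- kettle+plant+chair+board game: cost 17, value 103
Minimum cost: 15 $.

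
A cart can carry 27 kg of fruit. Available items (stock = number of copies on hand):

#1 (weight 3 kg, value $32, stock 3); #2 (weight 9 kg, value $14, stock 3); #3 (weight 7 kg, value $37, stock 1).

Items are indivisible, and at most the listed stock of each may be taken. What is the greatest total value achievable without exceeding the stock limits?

Best selections within weight 27 and stock limits:
- 3×#1 + 1×#2 + 1×#3: weight 25, value 147
- 3×#1 + 1×#3: weight 16, value 133
Best: $147.

$147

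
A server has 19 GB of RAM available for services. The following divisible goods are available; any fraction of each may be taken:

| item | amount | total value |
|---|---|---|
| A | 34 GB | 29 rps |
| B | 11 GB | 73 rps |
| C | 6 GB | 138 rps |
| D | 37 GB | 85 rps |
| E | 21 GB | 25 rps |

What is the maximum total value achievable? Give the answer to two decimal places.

215.59

Take in order of value per unit:
- C (138/6 per unit): all 6 → value 138, running total 138.00
- B (73/11 per unit): all 11 → value 73, running total 211.00
- D (85/37 per unit): 2 of 37 → value 2×85/37 = 4.5946, running total 215.59
Total 215.59.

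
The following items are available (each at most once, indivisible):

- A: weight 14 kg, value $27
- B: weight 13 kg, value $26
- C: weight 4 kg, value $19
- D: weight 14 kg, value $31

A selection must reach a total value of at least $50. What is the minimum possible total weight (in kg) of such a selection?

18

Subsets with value ≥ 50, sorted by total weight:
- C+D: weight 18, value 50
- B+D: weight 27, value 57
Minimum weight: 18 kg.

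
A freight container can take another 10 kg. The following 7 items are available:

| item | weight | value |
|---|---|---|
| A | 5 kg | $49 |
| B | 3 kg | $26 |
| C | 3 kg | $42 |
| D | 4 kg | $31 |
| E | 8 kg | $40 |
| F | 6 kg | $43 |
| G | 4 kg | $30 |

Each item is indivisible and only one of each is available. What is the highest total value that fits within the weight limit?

$99

Check high-value combinations within 10 kg:
- B+C+D: weight 3+3+4=10, value 26+42+31=99
- B+C+G: weight 3+3+4=10, value 26+42+30=98
- A+C: weight 5+3=8, value 49+42=91
Best: $99.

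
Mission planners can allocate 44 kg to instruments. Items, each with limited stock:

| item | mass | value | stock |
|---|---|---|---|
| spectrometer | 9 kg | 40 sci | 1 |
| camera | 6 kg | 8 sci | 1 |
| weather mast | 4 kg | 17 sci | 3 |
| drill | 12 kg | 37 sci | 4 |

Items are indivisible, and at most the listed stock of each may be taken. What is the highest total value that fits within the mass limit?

148 sci

Top feasible selections:
- 1×spectrometer + 2×weather mast + 2×drill: mass 41, value 148
- 2×weather mast + 3×drill: mass 44, value 145
- 1×spectrometer + 1×camera + 1×weather mast + 2×drill: mass 43, value 139
Best: 148 sci.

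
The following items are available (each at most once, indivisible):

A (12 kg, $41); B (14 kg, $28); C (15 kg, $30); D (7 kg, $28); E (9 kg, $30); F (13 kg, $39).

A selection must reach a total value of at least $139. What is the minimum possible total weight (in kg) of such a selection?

Subsets with value ≥ 139, sorted by total weight:
- A+C+E+F: weight 49, value 140
- A+B+D+E+F: weight 55, value 166
- A+C+D+E+F: weight 56, value 168
Minimum weight: 49 kg.

49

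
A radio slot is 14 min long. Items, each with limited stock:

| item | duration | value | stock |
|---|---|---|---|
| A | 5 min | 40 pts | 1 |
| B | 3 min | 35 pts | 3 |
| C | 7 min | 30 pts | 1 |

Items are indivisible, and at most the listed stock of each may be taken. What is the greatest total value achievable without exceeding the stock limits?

145 pts

Top feasible selections:
- 1×A + 3×B: duration 14, value 145
- 1×A + 2×B: duration 11, value 110
Best: 145 pts.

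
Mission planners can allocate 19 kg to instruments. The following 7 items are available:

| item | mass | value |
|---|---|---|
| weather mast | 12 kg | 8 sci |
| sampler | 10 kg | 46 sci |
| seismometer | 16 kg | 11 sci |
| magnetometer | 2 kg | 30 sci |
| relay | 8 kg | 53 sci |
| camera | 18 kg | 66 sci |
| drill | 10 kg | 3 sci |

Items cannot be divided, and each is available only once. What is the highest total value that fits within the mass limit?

Check high-value combinations within 19 kg:
- sampler+relay: mass 10+8=18, value 46+53=99
- magnetometer+relay: mass 2+8=10, value 30+53=83
- sampler+magnetometer: mass 10+2=12, value 46+30=76
- camera: mass 18, value 66
- relay+drill: mass 8+10=18, value 53+3=56
Best: 99 sci.

99 sci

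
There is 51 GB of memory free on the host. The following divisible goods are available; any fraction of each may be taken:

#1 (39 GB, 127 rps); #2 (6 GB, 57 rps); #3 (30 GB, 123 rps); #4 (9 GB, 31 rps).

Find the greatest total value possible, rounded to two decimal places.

230.54

Take in order of value per unit:
- #2 (57/6 per unit): all 6 → value 57, running total 57.00
- #3 (123/30 per unit): all 30 → value 123, running total 180.00
- #4 (31/9 per unit): all 9 → value 31, running total 211.00
- #1 (127/39 per unit): 6 of 39 → value 6×127/39 = 19.5385, running total 230.54
Total 230.54.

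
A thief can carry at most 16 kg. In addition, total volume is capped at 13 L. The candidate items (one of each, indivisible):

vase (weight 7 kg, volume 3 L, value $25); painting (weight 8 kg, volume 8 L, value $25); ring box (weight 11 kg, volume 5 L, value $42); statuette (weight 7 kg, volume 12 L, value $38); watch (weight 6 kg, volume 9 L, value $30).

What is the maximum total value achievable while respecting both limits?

Feasible sets respecting both limits:
- vase+watch: weight 13, volume 12, value 55
- vase+painting: weight 15, volume 11, value 50
- ring box: weight 11, volume 5, value 42
Best: $55.

$55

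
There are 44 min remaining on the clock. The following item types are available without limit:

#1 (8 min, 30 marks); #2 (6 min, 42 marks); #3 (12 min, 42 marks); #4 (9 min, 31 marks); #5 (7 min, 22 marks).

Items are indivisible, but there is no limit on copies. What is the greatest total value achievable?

294 marks

Best value-per-unit is #2 at 42/6, and filling with it alone uses time 7×6=42. No mix of the others beats 7×42 = 294.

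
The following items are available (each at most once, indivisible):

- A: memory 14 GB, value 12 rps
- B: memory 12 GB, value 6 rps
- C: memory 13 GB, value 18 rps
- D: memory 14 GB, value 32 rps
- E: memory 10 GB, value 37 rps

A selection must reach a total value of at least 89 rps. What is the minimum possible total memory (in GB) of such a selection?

49

Subsets with value ≥ 89, sorted by total memory:
- B+C+D+E: memory 49, value 93
- A+C+D+E: memory 51, value 99
- A+B+C+D+E: memory 63, value 105
Minimum memory: 49 GB.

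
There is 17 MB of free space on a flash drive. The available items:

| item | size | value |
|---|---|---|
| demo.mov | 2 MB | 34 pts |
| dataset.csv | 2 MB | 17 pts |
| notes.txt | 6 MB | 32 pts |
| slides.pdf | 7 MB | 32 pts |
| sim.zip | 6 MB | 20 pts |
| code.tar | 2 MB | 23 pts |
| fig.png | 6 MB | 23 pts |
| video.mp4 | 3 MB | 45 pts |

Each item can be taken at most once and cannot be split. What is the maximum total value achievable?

151 pts

Check high-value combinations within 17 MB:
- demo.mov+dataset.csv+notes.txt+code.tar+video.mp4: size 2+2+6+2+3=15, value 34+17+32+23+45=151
- demo.mov+dataset.csv+slides.pdf+code.tar+video.mp4: size 2+2+7+2+3=16, value 34+17+32+23+45=151
- demo.mov+dataset.csv+code.tar+fig.png+video.mp4: size 2+2+2+6+3=15, value 34+17+23+23+45=142
- demo.mov+dataset.csv+sim.zip+code.tar+video.mp4: size 2+2+6+2+3=15, value 34+17+20+23+45=139
- demo.mov+notes.txt+code.tar+video.mp4: size 2+6+2+3=13, value 34+32+23+45=134
Best: 151 pts.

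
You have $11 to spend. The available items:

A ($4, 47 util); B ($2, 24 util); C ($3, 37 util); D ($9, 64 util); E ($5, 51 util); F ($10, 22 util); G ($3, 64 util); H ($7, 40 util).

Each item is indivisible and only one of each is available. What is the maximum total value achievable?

152 util

Check high-value combinations within $11:
- C+E+G: cost 3+5+3=11, value 37+51+64=152
- A+C+G: cost 4+3+3=10, value 47+37+64=148
- B+E+G: cost 2+5+3=10, value 24+51+64=139
- A+B+G: cost 4+2+3=9, value 47+24+64=135
- B+C+G: cost 2+3+3=8, value 24+37+64=125
Best: 152 util.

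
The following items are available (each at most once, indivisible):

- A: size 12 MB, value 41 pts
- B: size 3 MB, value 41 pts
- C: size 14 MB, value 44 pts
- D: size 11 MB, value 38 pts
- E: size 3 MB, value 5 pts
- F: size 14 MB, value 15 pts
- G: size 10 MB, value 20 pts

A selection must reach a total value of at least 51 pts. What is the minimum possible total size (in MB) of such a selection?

Subsets with value ≥ 51, sorted by total size:
- B+G: size 13, value 61
- B+D: size 14, value 79
- A+B: size 15, value 82
Minimum size: 13 MB.

13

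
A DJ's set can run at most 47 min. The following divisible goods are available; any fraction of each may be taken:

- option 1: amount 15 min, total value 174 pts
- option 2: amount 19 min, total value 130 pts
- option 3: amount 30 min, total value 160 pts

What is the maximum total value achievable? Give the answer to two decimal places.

Take in order of value per unit:
- option 1 (174/15 per unit): all 15 → value 174, running total 174.00
- option 2 (130/19 per unit): all 19 → value 130, running total 304.00
- option 3 (160/30 per unit): 13 of 30 → value 13×160/30 = 69.3333, running total 373.33
Total 373.33.

373.33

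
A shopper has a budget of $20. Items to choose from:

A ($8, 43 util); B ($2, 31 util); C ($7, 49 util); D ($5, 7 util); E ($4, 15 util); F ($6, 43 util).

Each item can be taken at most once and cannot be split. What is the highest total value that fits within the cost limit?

138 util

Check high-value combinations within $20:
- B+C+E+F: cost 2+7+4+6=19, value 31+49+15+43=138
- A+B+E+F: cost 8+2+4+6=20, value 43+31+15+43=132
- B+C+D+F: cost 2+7+5+6=20, value 31+49+7+43=130
- B+C+F: cost 2+7+6=15, value 31+49+43=123
- A+B+C: cost 8+2+7=17, value 43+31+49=123
Best: 138 util.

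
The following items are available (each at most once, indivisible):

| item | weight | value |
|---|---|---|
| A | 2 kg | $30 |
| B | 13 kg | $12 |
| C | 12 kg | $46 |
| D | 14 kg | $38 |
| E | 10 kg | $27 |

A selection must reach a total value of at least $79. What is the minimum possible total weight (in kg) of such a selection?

24

Subsets with value ≥ 79, sorted by total weight:
- A+C+E: weight 24, value 103
- A+D+E: weight 26, value 95
Minimum weight: 24 kg.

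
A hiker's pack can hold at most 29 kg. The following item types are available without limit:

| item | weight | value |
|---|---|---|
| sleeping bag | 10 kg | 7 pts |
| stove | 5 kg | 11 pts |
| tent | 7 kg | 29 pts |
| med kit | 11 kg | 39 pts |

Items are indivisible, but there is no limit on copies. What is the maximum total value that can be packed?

116 pts

Best value-per-unit is tent at 29/7, and filling with it alone uses weight 4×7=28. No mix of the others beats 4×29 = 116.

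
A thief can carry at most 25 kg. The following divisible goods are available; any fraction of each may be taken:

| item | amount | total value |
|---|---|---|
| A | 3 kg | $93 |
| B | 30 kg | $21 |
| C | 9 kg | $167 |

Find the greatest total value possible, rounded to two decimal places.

269.10

Take in order of value per unit:
- A (93/3 per unit): all 3 → value 93, running total 93.00
- C (167/9 per unit): all 9 → value 167, running total 260.00
- B (21/30 per unit): 13 of 30 → value 13×21/30 = 9.1000, running total 269.10
Total 269.10.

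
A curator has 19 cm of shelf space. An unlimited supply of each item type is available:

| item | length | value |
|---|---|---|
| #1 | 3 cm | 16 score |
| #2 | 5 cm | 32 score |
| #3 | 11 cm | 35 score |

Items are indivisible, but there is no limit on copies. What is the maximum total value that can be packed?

Best value-per-unit is #2 at 32/5; filling with it alone gives 3×32 = 96.
Optimal mix: 3×#1 + 2×#2 → length 19, value 112.

112 score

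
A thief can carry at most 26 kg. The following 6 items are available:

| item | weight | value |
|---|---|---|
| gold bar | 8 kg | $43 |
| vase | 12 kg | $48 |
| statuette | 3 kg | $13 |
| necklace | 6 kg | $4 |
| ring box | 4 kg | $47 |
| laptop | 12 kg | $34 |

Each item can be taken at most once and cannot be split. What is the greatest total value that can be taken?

Check high-value combinations within 26 kg:
- gold bar+vase+ring box: weight 8+12+4=24, value 43+48+47=138
- gold bar+ring box+laptop: weight 8+4+12=24, value 43+47+34=124
- vase+statuette+necklace+ring box: weight 12+3+6+4=25, value 48+13+4+47=112
- vase+statuette+ring box: weight 12+3+4=19, value 48+13+47=108
- gold bar+statuette+necklace+ring box: weight 8+3+6+4=21, value 43+13+4+47=107
Best: $138.

$138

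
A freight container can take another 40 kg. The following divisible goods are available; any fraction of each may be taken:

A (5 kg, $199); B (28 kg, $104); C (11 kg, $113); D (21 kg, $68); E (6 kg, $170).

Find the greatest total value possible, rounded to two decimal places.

548.86

Take in order of value per unit:
- A (199/5 per unit): all 5 → value 199, running total 199.00
- E (170/6 per unit): all 6 → value 170, running total 369.00
- C (113/11 per unit): all 11 → value 113, running total 482.00
- B (104/28 per unit): 18 of 28 → value 18×104/28 = 66.8571, running total 548.86
Total 548.86.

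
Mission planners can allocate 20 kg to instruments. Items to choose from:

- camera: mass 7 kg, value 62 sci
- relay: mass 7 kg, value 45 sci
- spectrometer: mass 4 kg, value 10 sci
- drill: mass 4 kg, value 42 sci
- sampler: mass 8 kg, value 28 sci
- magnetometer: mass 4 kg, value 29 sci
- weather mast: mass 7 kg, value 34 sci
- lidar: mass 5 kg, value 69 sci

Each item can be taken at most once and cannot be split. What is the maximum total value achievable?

202 sci

Check high-value combinations within 20 kg:
- camera+drill+magnetometer+lidar: mass 7+4+4+5=20, value 62+42+29+69=202
- relay+drill+magnetometer+lidar: mass 7+4+4+5=20, value 45+42+29+69=185
- camera+spectrometer+drill+lidar: mass 7+4+4+5=20, value 62+10+42+69=183
- camera+relay+lidar: mass 7+7+5=19, value 62+45+69=176
- drill+magnetometer+weather mast+lidar: mass 4+4+7+5=20, value 42+29+34+69=174
Best: 202 sci.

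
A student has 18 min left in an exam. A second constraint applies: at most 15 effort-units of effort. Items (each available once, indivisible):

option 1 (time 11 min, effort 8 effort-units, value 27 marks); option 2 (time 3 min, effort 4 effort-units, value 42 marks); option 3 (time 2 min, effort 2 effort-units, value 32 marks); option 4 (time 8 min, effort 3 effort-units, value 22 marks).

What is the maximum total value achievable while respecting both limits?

Feasible sets respecting both limits:
- option 1+option 2+option 3: time 16, effort 14, value 101
- option 2+option 3+option 4: time 13, effort 9, value 96
- option 2+option 3: time 5, effort 6, value 74
- option 1+option 2: time 14, effort 12, value 69
Best: 101 marks.

101 marks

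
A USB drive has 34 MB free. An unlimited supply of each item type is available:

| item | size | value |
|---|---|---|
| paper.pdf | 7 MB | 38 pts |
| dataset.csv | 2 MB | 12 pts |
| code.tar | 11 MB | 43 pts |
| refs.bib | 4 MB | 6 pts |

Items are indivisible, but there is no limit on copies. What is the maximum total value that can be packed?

Best value-per-unit is dataset.csv at 12/2, and filling with it alone uses size 17×2=34. No mix of the others beats 17×12 = 204.

204 pts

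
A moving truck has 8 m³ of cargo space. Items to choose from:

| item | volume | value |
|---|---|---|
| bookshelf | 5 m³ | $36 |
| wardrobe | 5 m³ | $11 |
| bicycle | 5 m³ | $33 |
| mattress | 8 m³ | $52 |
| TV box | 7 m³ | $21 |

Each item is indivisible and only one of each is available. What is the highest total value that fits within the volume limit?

Check high-value combinations within 8 m³:
- mattress: volume 8, value 52
- bookshelf: volume 5, value 36
- bicycle: volume 5, value 33
Best: $52.

$52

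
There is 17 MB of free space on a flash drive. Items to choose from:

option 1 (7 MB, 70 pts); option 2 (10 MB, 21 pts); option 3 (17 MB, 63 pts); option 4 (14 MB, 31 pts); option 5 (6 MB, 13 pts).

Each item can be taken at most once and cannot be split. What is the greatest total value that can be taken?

91 pts

Check high-value combinations within 17 MB:
- option 1+option 2: size 7+10=17, value 70+21=91
- option 1+option 5: size 7+6=13, value 70+13=83
- option 1: size 7, value 70
- option 3: size 17, value 63
- option 2+option 5: size 10+6=16, value 21+13=34
Best: 91 pts.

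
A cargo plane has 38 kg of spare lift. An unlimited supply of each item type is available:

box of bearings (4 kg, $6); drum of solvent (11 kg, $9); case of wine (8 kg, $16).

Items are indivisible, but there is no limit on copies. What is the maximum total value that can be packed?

$70

Best value-per-unit is case of wine at 16/8; filling with it alone gives 4×16 = 64.
Optimal mix: 1×box of bearings + 4×case of wine → weight 36, value 70.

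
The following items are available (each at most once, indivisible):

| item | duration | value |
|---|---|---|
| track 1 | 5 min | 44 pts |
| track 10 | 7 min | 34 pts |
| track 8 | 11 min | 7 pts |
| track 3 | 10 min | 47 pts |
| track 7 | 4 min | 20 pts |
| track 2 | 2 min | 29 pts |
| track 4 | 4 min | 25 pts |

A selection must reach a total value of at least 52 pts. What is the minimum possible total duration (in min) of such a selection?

6

Subsets with value ≥ 52, sorted by total duration:
- track 2+track 4: duration 6, value 54
- track 1+track 2: duration 7, value 73
- track 1+track 4: duration 9, value 69
- track 1+track 7: duration 9, value 64
Minimum duration: 6 min.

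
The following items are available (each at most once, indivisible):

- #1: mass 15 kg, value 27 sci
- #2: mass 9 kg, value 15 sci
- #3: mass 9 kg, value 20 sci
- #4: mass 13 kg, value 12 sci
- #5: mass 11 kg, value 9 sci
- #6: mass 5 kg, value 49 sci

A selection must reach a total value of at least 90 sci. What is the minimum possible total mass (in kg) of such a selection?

Subsets with value ≥ 90, sorted by total mass:
- #1+#3+#6: mass 29, value 96
- #1+#2+#6: mass 29, value 91
- #2+#3+#5+#6: mass 34, value 93
- #2+#3+#4+#6: mass 36, value 96
Minimum mass: 29 kg.

29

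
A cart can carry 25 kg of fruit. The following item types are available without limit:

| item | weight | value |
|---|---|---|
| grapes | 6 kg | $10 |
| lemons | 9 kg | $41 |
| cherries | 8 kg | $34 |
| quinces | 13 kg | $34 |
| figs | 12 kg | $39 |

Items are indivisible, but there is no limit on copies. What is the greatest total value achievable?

Best value-per-unit is lemons at 41/9; filling with it alone gives 2×41 = 82.
Optimal mix: 1×lemons + 2×cherries → weight 25, value 109.

$109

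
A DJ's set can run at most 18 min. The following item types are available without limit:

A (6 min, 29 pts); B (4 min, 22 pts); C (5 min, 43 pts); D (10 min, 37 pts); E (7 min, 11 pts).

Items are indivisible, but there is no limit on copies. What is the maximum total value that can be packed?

Best value-per-unit is C at 43/5; filling with it alone gives 3×43 = 129.
Optimal mix: 2×B + 2×C → duration 18, value 130.

130 pts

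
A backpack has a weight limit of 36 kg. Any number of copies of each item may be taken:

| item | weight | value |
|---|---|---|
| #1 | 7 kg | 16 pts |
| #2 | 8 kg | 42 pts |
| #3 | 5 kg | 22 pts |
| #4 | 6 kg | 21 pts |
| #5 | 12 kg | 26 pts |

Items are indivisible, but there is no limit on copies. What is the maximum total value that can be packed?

172 pts

Best value-per-unit is #2 at 42/8; filling with it alone gives 4×42 = 168.
Optimal mix: 2×#2 + 4×#3 → weight 36, value 172.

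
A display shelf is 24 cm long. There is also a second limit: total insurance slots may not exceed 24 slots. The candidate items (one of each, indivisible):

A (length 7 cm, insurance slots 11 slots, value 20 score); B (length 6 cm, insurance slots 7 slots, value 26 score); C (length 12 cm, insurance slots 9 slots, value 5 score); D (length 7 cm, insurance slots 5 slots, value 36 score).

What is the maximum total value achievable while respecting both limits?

82 score

Feasible sets respecting both limits:
- A+B+D: length 20, insurance slots 23, value 82
- B+D: length 13, insurance slots 12, value 62
- A+D: length 14, insurance slots 16, value 56
Best: 82 score.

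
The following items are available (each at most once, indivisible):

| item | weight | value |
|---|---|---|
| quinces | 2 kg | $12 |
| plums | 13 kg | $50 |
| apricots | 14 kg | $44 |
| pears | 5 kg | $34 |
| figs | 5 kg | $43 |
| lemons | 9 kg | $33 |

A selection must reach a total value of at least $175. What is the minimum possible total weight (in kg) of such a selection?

39

Subsets with value ≥ 175, sorted by total weight:
- quinces+plums+apricots+pears+figs: weight 39, value 183
- quinces+plums+apricots+figs+lemons: weight 43, value 182
Minimum weight: 39 kg.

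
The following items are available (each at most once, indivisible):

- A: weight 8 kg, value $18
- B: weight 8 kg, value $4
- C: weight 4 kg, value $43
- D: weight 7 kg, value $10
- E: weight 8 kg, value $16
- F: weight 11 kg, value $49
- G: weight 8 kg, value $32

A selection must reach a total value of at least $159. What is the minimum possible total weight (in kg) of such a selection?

46

Subsets with value ≥ 159, sorted by total weight:
- A+C+D+E+F+G: weight 46, value 168
- A+B+C+E+F+G: weight 47, value 162
Minimum weight: 46 kg.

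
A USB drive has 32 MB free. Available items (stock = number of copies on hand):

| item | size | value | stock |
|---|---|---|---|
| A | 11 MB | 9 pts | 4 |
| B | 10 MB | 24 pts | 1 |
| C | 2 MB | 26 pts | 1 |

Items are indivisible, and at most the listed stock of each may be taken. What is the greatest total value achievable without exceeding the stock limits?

59 pts

Top feasible selections:
- 1×A + 1×B + 1×C: size 23, value 59
- 1×B + 1×C: size 12, value 50
Best: 59 pts.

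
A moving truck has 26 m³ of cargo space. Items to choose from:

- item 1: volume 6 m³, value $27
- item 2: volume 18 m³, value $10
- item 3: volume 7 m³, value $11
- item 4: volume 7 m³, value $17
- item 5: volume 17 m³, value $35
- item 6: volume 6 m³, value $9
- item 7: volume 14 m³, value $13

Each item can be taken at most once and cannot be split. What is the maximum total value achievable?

Check high-value combinations within 26 m³:
- item 1+item 3+item 4+item 6: volume 6+7+7+6=26, value 27+11+17+9=64
- item 1+item 5: volume 6+17=23, value 27+35=62
- item 1+item 3+item 4: volume 6+7+7=20, value 27+11+17=55
Best: $64.

$64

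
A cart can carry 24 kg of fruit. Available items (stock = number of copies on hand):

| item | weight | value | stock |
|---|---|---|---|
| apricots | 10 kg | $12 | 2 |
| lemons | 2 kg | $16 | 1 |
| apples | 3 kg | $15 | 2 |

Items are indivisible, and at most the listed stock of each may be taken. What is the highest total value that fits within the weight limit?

Best selections within weight 24 and stock limits:
- 1×apricots + 1×lemons + 2×apples: weight 18, value 58
- 1×lemons + 2×apples: weight 8, value 46
Best: $58.

$58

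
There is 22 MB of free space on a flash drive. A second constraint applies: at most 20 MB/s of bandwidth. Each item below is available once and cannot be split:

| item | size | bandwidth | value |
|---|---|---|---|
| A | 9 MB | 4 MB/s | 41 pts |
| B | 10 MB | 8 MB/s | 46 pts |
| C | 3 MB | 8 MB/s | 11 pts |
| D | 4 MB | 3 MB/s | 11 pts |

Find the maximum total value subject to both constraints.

Feasible sets respecting both limits:
- A+B+C: size 22, bandwidth 20, value 98
- A+B: size 19, bandwidth 12, value 87
- B+C+D: size 17, bandwidth 19, value 68
- A+C+D: size 16, bandwidth 15, value 63
Best: 98 pts.

98 pts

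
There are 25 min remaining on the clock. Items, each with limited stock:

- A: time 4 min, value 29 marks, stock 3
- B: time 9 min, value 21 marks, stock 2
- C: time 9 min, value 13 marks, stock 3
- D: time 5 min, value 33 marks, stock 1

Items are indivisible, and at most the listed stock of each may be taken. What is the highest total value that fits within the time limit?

Top feasible selections:
- 3×A + 1×D: time 17, value 120
- 2×A + 1×B + 1×D: time 22, value 112
- 3×A + 1×B: time 21, value 108
- 2×A + 1×C + 1×D: time 22, value 104
Best: 120 marks.

120 marks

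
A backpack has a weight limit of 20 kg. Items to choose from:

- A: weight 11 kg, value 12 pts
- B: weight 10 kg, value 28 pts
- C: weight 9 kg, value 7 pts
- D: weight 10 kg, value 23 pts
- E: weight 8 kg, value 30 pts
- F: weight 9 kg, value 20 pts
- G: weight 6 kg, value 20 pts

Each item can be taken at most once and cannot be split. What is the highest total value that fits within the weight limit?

This is a 0/1 knapsack; check combinations near the capacity.
- B+E: weight 10+8=18, value 28+30=58
- D+E: weight 10+8=18, value 23+30=53
- B+D: weight 10+10=20, value 28+23=51
Best: 58 pts.

58 pts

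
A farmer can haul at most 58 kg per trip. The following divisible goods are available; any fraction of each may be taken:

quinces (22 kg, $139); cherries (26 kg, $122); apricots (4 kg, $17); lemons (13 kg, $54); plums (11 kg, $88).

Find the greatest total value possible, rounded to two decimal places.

344.31

Take in order of value per unit:
- plums (88/11 per unit): all 11 → value 88, running total 88.00
- quinces (139/22 per unit): all 22 → value 139, running total 227.00
- cherries (122/26 per unit): 25 of 26 → value 25×122/26 = 117.3077, running total 344.31
Total 344.31.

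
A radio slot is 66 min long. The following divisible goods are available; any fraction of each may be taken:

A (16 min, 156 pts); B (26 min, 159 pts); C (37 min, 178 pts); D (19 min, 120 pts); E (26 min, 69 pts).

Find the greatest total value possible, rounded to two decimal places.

459.05

Take in order of value per unit:
- A (156/16 per unit): all 16 → value 156, running total 156.00
- D (120/19 per unit): all 19 → value 120, running total 276.00
- B (159/26 per unit): all 26 → value 159, running total 435.00
- C (178/37 per unit): 5 of 37 → value 5×178/37 = 24.0541, running total 459.05
Total 459.05.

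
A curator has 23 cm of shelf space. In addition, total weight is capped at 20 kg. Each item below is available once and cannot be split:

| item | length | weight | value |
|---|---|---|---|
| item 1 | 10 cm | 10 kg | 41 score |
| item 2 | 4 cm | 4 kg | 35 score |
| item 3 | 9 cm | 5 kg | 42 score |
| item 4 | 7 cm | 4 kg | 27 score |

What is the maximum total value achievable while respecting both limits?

Feasible sets respecting both limits:
- item 1+item 2+item 3: length 23, weight 19, value 118
- item 2+item 3+item 4: length 20, weight 13, value 104
- item 1+item 2+item 4: length 21, weight 18, value 103
- item 1+item 3: length 19, weight 15, value 83
Best: 118 score.

118 score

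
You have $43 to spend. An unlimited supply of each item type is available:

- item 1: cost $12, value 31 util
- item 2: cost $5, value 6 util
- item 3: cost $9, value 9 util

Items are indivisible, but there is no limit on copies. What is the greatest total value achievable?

Best value-per-unit is item 1 at 31/12; filling with it alone gives 3×31 = 93.
Optimal mix: 3×item 1 + 1×item 2 → cost 41, value 99.

99 util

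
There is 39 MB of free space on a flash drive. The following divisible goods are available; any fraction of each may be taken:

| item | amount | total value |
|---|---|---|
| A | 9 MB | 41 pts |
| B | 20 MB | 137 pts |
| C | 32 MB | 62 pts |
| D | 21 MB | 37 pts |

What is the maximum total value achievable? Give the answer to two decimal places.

Take in order of value per unit:
- B (137/20 per unit): all 20 → value 137, running total 137.00
- A (41/9 per unit): all 9 → value 41, running total 178.00
- C (62/32 per unit): 10 of 32 → value 10×62/32 = 19.3750, running total 197.38
Total 197.38.

197.38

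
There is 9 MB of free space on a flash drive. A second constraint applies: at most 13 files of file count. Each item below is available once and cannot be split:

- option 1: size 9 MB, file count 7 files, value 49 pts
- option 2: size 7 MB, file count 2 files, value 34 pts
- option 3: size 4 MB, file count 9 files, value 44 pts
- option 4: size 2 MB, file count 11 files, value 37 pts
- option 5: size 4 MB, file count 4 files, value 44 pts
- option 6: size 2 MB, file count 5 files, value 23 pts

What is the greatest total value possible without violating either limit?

Feasible sets respecting both limits:
- option 3+option 5: size 8, file count 13, value 88
- option 2+option 4: size 9, file count 13, value 71
- option 5+option 6: size 6, file count 9, value 67
Best: 88 pts.

88 pts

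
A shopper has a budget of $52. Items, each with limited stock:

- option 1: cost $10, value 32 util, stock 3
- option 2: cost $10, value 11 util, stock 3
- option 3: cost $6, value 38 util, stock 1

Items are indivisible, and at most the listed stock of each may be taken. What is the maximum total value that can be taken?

145 util

Best selections within cost 52 and stock limits:
- 3×option 1 + 1×option 2 + 1×option 3: cost 46, value 145
- 3×option 1 + 1×option 3: cost 36, value 134
- 2×option 1 + 2×option 2 + 1×option 3: cost 46, value 124
- 3×option 1 + 2×option 2: cost 50, value 118
Best: 145 util.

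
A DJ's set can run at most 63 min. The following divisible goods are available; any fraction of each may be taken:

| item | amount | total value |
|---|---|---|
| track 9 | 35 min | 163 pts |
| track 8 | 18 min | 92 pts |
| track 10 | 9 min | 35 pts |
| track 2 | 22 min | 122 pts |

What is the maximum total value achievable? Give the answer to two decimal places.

321.11

Take in order of value per unit:
- track 2 (122/22 per unit): all 22 → value 122, running total 122.00
- track 8 (92/18 per unit): all 18 → value 92, running total 214.00
- track 9 (163/35 per unit): 23 of 35 → value 23×163/35 = 107.1143, running total 321.11
Total 321.11.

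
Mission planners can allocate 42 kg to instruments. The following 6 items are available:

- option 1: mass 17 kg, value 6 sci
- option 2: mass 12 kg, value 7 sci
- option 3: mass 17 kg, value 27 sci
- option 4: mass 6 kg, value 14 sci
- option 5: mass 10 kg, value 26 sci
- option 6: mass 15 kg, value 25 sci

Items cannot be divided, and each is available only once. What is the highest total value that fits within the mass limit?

78 sci

This is a 0/1 knapsack; check combinations near the capacity.
- option 3+option 5+option 6: mass 17+10+15=42, value 27+26+25=78
- option 3+option 4+option 5: mass 17+6+10=33, value 27+14+26=67
- option 3+option 4+option 6: mass 17+6+15=38, value 27+14+25=66
- option 4+option 5+option 6: mass 6+10+15=31, value 14+26+25=65
Best: 78 sci.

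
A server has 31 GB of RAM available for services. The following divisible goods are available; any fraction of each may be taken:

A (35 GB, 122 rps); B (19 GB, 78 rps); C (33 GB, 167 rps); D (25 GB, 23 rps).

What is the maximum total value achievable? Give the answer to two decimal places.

Take in order of value per unit:
- C (167/33 per unit): 31 of 33 → value 31×167/33 = 156.8788, running total 156.88
Total 156.88.

156.88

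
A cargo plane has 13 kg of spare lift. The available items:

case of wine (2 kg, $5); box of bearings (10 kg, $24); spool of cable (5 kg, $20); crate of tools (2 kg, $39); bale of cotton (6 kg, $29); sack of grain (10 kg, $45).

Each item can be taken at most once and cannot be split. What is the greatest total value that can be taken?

$88

Check high-value combinations within 13 kg:
- spool of cable+crate of tools+bale of cotton: weight 5+2+6=13, value 20+39+29=88
- crate of tools+sack of grain: weight 2+10=12, value 39+45=84
- case of wine+crate of tools+bale of cotton: weight 2+2+6=10, value 5+39+29=73
- crate of tools+bale of cotton: weight 2+6=8, value 39+29=68
Best: $88.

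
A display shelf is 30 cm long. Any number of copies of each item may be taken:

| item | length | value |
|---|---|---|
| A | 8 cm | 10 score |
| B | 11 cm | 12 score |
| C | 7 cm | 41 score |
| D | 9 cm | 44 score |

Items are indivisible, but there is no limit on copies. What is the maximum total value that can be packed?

167 score

Best value-per-unit is C at 41/7; filling with it alone gives 4×41 = 164.
Optimal mix: 3×C + 1×D → length 30, value 167.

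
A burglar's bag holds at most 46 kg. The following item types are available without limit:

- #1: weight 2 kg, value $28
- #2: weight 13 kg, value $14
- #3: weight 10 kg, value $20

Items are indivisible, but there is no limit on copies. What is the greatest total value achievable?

Best value-per-unit is #1 at 28/2, and filling with it alone uses weight 23×2=46. No mix of the others beats 23×28 = 644.

$644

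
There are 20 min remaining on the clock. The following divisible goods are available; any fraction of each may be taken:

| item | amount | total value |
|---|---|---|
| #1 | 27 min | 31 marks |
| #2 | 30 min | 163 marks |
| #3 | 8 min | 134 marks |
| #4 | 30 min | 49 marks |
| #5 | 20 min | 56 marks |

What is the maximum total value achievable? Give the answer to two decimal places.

199.20

Take in order of value per unit:
- #3 (134/8 per unit): all 8 → value 134, running total 134.00
- #2 (163/30 per unit): 12 of 30 → value 12×163/30 = 65.2000, running total 199.20
Total 199.20.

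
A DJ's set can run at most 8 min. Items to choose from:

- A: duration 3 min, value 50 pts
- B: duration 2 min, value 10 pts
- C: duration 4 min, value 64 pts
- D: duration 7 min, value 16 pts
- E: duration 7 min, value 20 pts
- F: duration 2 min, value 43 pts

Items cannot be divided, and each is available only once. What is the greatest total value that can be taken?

117 pts

This is a 0/1 knapsack; check combinations near the capacity.
- B+C+F: duration 2+4+2=8, value 10+64+43=117
- A+C: duration 3+4=7, value 50+64=114
- C+F: duration 4+2=6, value 64+43=107
Best: 117 pts.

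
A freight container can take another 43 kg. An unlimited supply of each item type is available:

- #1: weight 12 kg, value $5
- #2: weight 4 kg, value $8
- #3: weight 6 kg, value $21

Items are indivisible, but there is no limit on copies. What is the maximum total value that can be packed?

$147

Best value-per-unit is #3 at 21/6, and filling with it alone uses weight 7×6=42. No mix of the others beats 7×21 = 147.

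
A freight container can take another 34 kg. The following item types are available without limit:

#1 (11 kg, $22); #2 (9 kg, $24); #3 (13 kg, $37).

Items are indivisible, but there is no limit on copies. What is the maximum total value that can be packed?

Best value-per-unit is #3 at 37/13; filling with it alone gives 2×37 = 74.
Optimal mix: 2×#2 + 1×#3 → weight 31, value 85.

$85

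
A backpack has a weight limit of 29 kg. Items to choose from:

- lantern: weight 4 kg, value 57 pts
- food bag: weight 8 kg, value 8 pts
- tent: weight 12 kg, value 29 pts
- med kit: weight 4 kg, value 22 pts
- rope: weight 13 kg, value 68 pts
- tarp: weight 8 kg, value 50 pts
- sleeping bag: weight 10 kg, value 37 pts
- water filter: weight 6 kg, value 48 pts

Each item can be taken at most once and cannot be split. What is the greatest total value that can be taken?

Check high-value combinations within 29 kg:
- lantern+med kit+rope+tarp: weight 4+4+13+8=29, value 57+22+68+50=197
- lantern+med kit+rope+water filter: weight 4+4+13+6=27, value 57+22+68+48=195
- lantern+tarp+sleeping bag+water filter: weight 4+8+10+6=28, value 57+50+37+48=192
Best: 197 pts.

197 pts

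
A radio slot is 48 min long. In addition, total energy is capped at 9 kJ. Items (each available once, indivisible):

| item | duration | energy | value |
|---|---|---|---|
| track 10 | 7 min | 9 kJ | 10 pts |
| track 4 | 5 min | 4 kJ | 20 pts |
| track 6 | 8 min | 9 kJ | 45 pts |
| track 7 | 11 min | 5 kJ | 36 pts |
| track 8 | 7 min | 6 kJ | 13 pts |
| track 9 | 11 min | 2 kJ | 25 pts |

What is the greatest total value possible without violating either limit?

61 pts

Feasible sets respecting both limits:
- track 7+track 9: duration 22, energy 7, value 61
- track 4+track 7: duration 16, energy 9, value 56
- track 6: duration 8, energy 9, value 45
- track 4+track 9: duration 16, energy 6, value 45
Best: 61 pts.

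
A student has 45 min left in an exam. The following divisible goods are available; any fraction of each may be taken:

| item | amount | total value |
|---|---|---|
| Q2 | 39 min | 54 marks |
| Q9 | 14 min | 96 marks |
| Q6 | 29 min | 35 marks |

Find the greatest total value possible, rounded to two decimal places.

138.92

Take in order of value per unit:
- Q9 (96/14 per unit): all 14 → value 96, running total 96.00
- Q2 (54/39 per unit): 31 of 39 → value 31×54/39 = 42.9231, running total 138.92
Total 138.92.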